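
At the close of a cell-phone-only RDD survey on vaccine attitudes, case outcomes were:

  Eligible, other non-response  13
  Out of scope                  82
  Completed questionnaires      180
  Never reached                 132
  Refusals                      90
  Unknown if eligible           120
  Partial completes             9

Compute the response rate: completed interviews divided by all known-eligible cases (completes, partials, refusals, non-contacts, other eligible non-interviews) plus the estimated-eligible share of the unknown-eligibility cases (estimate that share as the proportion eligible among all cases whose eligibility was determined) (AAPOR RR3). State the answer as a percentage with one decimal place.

34.3%

Num → 180
Eligible (known) → 180 + 9 + 90 + 132 + 13 = 424
e = 424 / (424 + 82) = 424 / 506 = 0.8379
e × U → 0.8379 × 120 = 100.55
Denom → 424 + 100.55 = 524.55
RR3 = 180 / 524.55 = 0.3432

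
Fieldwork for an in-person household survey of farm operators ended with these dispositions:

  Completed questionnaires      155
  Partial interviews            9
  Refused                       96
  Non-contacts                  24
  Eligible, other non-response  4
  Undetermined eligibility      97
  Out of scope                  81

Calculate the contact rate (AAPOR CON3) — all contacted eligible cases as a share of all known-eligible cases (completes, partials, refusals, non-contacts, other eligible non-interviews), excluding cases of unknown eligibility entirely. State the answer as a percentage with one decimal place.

91.7%

Top = 155 + 9 + 96 + 4 = 264
Denominator = 155 + 9 + 96 + 24 + 4 = 288
CON3 = 264 / 288 = 0.9167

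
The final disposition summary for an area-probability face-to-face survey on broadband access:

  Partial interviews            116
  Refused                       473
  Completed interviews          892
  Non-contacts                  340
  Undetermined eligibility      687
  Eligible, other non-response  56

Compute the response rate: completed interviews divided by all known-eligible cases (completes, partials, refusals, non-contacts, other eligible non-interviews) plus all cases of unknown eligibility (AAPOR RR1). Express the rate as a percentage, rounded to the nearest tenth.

34.8%

Top → 892
Denominator → 892 + 116 + 473 + 340 + 56 + 687 = 2564
RR1 = 892 / 2564 = 0.3479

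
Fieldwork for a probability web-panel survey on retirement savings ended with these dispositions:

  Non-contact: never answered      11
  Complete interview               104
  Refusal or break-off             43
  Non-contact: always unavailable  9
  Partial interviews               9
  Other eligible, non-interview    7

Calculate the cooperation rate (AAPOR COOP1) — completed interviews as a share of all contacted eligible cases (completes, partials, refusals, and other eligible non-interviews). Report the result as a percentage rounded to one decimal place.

63.8%

Never reached = 11 + 9 = 20
Numerator → 104
Denom → 104 + 9 + 43 + 7 = 163
COOP1 = 104 / 163 = 0.6380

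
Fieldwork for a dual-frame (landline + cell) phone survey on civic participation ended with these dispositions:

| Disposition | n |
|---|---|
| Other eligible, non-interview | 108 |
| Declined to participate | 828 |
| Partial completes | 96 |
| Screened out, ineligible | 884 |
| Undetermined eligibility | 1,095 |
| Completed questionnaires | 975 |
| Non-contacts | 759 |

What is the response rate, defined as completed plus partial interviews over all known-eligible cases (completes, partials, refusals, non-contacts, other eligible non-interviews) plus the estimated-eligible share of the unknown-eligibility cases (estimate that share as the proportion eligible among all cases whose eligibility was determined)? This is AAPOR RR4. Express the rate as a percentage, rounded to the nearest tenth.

29.8%

Num → 975 + 96 = 1071
Eligible (known) → 975 + 96 + 828 + 759 + 108 = 2766
e = 2766 / (2766 + 884) = 2766 / 3650 = 0.7578
Eligible share of unknowns → 0.7578 × 1095 = 829.79
Denom → 2766 + 829.79 = 3595.79
RR4 = 1071 / 3595.79 = 0.2978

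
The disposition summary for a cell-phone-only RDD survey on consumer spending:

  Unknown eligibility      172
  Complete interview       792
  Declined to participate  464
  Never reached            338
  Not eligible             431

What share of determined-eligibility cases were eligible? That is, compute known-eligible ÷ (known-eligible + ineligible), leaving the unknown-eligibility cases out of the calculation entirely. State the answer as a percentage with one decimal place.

78.7%

Determined eligible: 792 + 464 + 338 = 1594
e = 1594 / (1594 + 431) = 1594 / 2025 = 0.7872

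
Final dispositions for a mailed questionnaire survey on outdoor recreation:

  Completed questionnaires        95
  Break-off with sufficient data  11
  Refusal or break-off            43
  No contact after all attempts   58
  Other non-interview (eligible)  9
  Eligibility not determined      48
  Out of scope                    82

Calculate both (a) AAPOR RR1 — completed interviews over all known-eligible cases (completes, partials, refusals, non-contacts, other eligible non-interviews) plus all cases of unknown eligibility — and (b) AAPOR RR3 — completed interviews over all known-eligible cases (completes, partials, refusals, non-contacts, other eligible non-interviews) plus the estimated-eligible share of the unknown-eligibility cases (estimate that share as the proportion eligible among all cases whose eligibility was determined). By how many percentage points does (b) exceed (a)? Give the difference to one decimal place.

Top: 95
Denominator: 95 + 11 + 43 + 58 + 9 + 48 = 264
RR1 = 95 / 264 = 0.3598
Determined eligible: 95 + 11 + 43 + 58 + 9 = 216
e = 216 / (216 + 82) = 216 / 298 = 0.7248
Estimated eligible among unknowns: 0.7248 × 48 = 34.79
Denominator: 216 + 34.79 = 250.79
RR3 = 95 / 250.79 = 0.3788
Difference = 37.88 − 35.98 = 1.90 percentage points

1.9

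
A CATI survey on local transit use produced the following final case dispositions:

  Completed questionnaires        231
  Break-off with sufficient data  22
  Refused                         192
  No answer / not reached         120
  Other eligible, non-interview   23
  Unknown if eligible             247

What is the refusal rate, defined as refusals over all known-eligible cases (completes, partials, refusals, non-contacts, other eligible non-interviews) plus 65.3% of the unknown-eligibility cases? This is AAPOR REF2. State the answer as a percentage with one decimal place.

Numerator → 192
Known eligible → 231 + 22 + 192 + 120 + 23 = 588
Estimated eligible among unknowns → 0.6530 × 247 = 161.29
Base → 588 + 161.29 = 749.29
REF2 = 192 / 749.29 = 0.2562

25.6%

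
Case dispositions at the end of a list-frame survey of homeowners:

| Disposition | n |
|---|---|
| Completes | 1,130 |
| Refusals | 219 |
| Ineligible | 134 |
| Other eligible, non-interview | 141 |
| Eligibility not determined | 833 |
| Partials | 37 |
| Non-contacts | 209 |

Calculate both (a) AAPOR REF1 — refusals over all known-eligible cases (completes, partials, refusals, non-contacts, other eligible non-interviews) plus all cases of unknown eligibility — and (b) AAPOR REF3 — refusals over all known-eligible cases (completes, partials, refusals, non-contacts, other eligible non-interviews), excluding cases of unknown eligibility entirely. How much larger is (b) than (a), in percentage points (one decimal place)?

4.1

Top: 219
Base: 1130 + 37 + 219 + 209 + 141 + 833 = 2569
REF1 = 219 / 2569 = 0.0852
Base: 1130 + 37 + 219 + 209 + 141 = 1736
REF3 = 219 / 1736 = 0.1262
Difference = 12.62 − 8.52 = 4.10 percentage points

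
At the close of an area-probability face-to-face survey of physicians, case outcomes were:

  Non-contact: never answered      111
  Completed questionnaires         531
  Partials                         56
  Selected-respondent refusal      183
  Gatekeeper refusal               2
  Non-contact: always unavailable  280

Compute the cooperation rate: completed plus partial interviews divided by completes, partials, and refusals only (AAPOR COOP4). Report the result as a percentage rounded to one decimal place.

Refusals = 2 + 183 = 185
Never reached = 111 + 280 = 391
Top → 531 + 56 = 587
Base → 531 + 56 + 185 = 772
COOP4 = 587 / 772 = 0.7604

76.0%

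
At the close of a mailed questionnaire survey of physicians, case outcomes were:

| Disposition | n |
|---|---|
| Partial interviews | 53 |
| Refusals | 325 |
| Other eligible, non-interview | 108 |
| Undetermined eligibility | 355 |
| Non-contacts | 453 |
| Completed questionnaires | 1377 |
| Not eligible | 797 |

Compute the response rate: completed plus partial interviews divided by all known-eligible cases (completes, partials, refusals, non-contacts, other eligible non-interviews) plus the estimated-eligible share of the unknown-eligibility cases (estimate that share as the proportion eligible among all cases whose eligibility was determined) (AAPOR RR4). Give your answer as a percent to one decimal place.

Num → 1377 + 53 = 1430
Known eligible → 1377 + 53 + 325 + 453 + 108 = 2316
e = 2316 / (2316 + 797) = 2316 / 3113 = 0.7440
Estimated eligible among unknowns → 0.7440 × 355 = 264.12
Base → 2316 + 264.12 = 2580.12
RR4 = 1430 / 2580.12 = 0.5542

55.4%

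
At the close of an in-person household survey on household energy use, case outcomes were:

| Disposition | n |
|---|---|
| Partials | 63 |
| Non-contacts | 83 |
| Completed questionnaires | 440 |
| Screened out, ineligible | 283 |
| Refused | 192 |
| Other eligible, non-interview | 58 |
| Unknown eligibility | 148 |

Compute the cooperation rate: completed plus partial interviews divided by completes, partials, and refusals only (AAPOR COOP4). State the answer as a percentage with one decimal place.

72.4%

Numerator = 440 + 63 = 503
Base = 440 + 63 + 192 = 695
COOP4 = 503 / 695 = 0.7237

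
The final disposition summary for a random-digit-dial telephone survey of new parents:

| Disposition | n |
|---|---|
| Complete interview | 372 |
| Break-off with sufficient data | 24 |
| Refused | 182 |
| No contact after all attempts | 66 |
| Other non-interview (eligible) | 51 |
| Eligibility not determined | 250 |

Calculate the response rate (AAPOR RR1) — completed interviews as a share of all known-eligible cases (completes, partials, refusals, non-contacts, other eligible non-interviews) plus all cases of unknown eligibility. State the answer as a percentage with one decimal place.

Numerator → 372
Base → 372 + 24 + 182 + 66 + 51 + 250 = 945
RR1 = 372 / 945 = 0.3937

39.4%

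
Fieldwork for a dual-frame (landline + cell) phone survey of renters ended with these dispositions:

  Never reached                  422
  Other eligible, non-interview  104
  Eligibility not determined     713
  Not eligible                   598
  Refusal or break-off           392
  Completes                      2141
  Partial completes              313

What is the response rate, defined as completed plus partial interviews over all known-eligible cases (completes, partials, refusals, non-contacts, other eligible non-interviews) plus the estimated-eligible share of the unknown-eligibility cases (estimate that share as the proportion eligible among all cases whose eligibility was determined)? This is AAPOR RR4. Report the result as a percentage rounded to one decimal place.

Numerator = 2141 + 313 = 2454
Eligible (known) = 2141 + 313 + 392 + 422 + 104 = 3372
e = 3372 / (3372 + 598) = 3372 / 3970 = 0.8494
e × U = 0.8494 × 713 = 605.62
Base = 3372 + 605.62 = 3977.62
RR4 = 2454 / 3977.62 = 0.6170

61.7%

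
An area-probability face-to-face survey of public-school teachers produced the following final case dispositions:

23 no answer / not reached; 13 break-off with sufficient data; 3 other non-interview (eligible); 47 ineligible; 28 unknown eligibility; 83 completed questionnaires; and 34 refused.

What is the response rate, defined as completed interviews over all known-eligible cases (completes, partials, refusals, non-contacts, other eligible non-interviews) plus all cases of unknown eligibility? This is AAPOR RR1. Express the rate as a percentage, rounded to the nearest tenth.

Num = 83
Base = 83 + 13 + 34 + 23 + 3 + 28 = 184
RR1 = 83 / 184 = 0.4511

45.1%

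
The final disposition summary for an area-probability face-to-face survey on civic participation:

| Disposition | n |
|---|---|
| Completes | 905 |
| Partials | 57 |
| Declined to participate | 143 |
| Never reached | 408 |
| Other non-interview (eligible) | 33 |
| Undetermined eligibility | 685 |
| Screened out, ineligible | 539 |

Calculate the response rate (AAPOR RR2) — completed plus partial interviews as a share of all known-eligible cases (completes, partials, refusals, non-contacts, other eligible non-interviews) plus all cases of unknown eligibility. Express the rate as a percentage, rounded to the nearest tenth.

43.1%

Num: 905 + 57 = 962
Base: 905 + 57 + 143 + 408 + 33 + 685 = 2231
RR2 = 962 / 2231 = 0.4312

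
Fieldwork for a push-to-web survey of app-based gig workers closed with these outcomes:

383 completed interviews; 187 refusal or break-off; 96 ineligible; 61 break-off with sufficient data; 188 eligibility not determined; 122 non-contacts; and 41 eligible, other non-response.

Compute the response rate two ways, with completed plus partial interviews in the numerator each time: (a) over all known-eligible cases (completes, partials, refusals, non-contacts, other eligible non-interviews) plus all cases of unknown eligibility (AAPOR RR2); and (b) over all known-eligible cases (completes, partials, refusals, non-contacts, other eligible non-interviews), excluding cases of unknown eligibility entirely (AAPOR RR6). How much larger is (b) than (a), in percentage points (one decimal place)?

10.7

Numerator → 383 + 61 = 444
Denom → 383 + 61 + 187 + 122 + 41 + 188 = 982
RR2 = 444 / 982 = 0.4521
Denom → 383 + 61 + 187 + 122 + 41 = 794
RR6 = 444 / 794 = 0.5592
Difference = 55.92 − 45.21 = 10.71 percentage points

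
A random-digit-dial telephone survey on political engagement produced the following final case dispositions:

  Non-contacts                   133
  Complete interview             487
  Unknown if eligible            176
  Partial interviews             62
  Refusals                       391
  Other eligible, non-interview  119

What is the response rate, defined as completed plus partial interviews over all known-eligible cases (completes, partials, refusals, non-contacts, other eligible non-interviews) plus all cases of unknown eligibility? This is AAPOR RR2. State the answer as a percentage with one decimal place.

Top = 487 + 62 = 549
Denom = 487 + 62 + 391 + 133 + 119 + 176 = 1368
RR2 = 549 / 1368 = 0.4013

40.1%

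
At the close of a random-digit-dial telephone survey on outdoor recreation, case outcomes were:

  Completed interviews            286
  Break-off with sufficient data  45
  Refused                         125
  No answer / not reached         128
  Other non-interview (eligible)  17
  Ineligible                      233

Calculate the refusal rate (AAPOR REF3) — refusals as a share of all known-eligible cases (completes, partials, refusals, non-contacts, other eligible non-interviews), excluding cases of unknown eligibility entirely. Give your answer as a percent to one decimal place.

20.8%

Top: 125
Denominator: 286 + 45 + 125 + 128 + 17 = 601
REF3 = 125 / 601 = 0.2080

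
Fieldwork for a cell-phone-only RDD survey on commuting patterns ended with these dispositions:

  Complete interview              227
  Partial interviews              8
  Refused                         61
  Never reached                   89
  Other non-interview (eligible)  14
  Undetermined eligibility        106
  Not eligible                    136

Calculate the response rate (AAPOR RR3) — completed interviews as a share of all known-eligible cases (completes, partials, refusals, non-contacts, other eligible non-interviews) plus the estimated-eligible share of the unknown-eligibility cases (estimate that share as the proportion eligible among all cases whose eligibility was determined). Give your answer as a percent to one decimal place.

47.5%

Numerator = 227
Determined eligible = 227 + 8 + 61 + 89 + 14 = 399
e = 399 / (399 + 136) = 399 / 535 = 0.7458
e × U = 0.7458 × 106 = 79.05
Base = 399 + 79.05 = 478.05
RR3 = 227 / 478.05 = 0.4748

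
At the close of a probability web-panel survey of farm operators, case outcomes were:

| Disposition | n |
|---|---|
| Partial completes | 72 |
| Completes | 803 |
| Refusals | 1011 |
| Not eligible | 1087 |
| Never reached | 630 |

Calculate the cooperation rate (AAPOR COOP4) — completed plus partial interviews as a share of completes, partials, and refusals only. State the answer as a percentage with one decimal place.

Num → 803 + 72 = 875
Base → 803 + 72 + 1011 = 1886
COOP4 = 875 / 1886 = 0.4639

46.4%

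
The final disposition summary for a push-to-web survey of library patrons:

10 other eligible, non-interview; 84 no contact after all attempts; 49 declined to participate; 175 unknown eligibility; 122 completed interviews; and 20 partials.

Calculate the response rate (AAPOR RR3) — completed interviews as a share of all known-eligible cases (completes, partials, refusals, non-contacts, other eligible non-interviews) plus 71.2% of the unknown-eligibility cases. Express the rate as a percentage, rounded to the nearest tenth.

29.8%

Top = 122
Determined eligible = 122 + 20 + 49 + 84 + 10 = 285
e × U = 0.7120 × 175 = 124.60
Denominator = 285 + 124.60 = 409.60
RR3 = 122 / 409.60 = 0.2979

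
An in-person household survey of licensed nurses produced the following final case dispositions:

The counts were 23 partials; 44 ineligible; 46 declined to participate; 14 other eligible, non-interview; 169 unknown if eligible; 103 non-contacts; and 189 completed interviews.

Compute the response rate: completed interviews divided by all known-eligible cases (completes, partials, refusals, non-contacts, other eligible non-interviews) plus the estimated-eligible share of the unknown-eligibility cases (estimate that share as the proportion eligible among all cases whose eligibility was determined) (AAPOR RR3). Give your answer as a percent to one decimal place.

Top → 189
Determined eligible → 189 + 23 + 46 + 103 + 14 = 375
e = 375 / (375 + 44) = 375 / 419 = 0.8950
e × U → 0.8950 × 169 = 151.25
Base → 375 + 151.25 = 526.25
RR3 = 189 / 526.25 = 0.3591

35.9%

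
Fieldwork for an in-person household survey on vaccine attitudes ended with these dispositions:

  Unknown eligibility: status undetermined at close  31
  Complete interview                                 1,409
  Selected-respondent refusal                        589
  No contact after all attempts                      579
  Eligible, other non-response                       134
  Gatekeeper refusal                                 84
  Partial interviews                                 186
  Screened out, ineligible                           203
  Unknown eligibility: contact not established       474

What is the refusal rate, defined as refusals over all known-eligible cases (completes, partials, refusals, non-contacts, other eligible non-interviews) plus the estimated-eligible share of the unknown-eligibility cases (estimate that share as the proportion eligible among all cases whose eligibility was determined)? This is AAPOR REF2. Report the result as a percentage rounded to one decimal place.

Declined to participate = 84 + 589 = 673
Eligibility not determined = 474 + 31 = 505
Num → 673
Determined eligible → 1409 + 186 + 673 + 579 + 134 = 2981
e = 2981 / (2981 + 203) = 2981 / 3184 = 0.9362
Estimated eligible among unknowns → 0.9362 × 505 = 472.78
Base → 2981 + 472.78 = 3453.78
REF2 = 673 / 3453.78 = 0.1949

19.5%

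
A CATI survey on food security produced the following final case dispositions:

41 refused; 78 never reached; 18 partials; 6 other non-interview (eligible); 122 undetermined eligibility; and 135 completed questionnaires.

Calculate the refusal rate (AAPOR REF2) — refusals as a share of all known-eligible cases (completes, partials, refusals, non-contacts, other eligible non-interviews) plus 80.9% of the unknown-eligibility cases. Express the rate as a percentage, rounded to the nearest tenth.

Num: 41
Known eligible: 135 + 18 + 41 + 78 + 6 = 278
e × U: 0.8090 × 122 = 98.70
Denom: 278 + 98.70 = 376.70
REF2 = 41 / 376.70 = 0.1088

10.9%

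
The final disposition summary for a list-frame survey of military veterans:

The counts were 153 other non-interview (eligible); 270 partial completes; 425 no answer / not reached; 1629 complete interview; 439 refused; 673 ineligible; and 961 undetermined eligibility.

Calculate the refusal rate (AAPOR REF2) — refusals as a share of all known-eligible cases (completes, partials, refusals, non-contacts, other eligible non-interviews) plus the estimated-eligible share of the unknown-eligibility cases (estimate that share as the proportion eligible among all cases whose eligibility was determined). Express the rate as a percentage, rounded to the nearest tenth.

11.9%

Num = 439
Known eligible = 1629 + 270 + 439 + 425 + 153 = 2916
e = 2916 / (2916 + 673) = 2916 / 3589 = 0.8125
Eligible share of unknowns = 0.8125 × 961 = 780.81
Denominator = 2916 + 780.81 = 3696.81
REF2 = 439 / 3696.81 = 0.1188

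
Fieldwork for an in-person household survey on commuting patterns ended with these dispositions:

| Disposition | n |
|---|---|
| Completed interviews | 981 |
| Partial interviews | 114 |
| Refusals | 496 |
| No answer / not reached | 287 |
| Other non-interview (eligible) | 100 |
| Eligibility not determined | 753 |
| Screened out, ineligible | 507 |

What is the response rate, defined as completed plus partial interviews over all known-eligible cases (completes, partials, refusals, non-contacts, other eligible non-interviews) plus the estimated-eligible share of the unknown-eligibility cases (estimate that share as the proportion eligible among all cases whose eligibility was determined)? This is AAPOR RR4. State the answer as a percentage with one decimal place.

42.5%

Num = 981 + 114 = 1095
Determined eligible = 981 + 114 + 496 + 287 + 100 = 1978
e = 1978 / (1978 + 507) = 1978 / 2485 = 0.7960
Estimated eligible among unknowns = 0.7960 × 753 = 599.39
Base = 1978 + 599.39 = 2577.39
RR4 = 1095 / 2577.39 = 0.4248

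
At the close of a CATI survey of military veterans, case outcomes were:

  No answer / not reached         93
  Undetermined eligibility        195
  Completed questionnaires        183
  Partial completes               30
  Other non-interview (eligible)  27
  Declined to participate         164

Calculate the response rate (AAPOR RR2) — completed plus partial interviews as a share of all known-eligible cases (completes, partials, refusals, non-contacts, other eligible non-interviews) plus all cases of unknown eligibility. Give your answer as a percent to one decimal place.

30.8%

Num: 183 + 30 = 213
Base: 183 + 30 + 164 + 93 + 27 + 195 = 692
RR2 = 213 / 692 = 0.3078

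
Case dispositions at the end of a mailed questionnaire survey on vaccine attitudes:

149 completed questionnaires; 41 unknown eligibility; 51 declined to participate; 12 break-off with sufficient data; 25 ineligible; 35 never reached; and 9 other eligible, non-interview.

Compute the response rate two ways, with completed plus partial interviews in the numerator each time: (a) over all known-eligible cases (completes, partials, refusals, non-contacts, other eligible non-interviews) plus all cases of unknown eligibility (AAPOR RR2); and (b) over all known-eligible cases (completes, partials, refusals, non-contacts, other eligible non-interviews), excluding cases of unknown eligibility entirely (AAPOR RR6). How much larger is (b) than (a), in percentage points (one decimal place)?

Numerator → 149 + 12 = 161
Base → 149 + 12 + 51 + 35 + 9 + 41 = 297
RR2 = 161 / 297 = 0.5421
Base → 149 + 12 + 51 + 35 + 9 = 256
RR6 = 161 / 256 = 0.6289
Difference = 62.89 − 54.21 = 8.68 percentage points

8.7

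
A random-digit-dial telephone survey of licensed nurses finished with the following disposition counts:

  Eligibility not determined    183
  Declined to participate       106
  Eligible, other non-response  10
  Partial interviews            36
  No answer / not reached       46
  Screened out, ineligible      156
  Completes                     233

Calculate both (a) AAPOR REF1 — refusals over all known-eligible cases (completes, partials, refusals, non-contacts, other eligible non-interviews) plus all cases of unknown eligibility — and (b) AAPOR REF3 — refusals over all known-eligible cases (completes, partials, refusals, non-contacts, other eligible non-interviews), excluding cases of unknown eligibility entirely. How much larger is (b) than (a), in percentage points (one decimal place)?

7.3

Num = 106
Denominator = 233 + 36 + 106 + 46 + 10 + 183 = 614
REF1 = 106 / 614 = 0.1726
Denominator = 233 + 36 + 106 + 46 + 10 = 431
REF3 = 106 / 431 = 0.2459
Difference = 24.59 − 17.26 = 7.33 percentage points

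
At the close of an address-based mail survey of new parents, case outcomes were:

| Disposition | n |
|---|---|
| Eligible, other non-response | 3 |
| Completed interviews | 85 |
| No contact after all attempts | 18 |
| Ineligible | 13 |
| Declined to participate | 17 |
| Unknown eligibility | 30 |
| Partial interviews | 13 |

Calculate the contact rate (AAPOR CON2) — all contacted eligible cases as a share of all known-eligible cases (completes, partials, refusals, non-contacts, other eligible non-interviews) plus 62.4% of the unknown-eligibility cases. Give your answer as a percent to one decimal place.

Num → 85 + 13 + 17 + 3 = 118
Determined eligible → 85 + 13 + 17 + 18 + 3 = 136
Estimated eligible among unknowns → 0.6240 × 30 = 18.72
Base → 136 + 18.72 = 154.72
CON2 = 118 / 154.72 = 0.7627

76.3%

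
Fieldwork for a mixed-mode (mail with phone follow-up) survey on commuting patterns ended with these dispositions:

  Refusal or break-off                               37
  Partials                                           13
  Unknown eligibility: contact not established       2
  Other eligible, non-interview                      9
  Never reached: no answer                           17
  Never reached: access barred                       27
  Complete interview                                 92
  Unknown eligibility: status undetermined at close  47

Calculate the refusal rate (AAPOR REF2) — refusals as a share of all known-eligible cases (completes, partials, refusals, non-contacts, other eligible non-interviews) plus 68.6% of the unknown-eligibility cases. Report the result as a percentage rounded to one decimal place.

16.2%

No answer / not reached = 17 + 27 = 44
Eligibility not determined = 2 + 47 = 49
Numerator = 37
Eligible (known) = 92 + 13 + 37 + 44 + 9 = 195
Eligible share of unknowns = 0.6860 × 49 = 33.61
Base = 195 + 33.61 = 228.61
REF2 = 37 / 228.61 = 0.1618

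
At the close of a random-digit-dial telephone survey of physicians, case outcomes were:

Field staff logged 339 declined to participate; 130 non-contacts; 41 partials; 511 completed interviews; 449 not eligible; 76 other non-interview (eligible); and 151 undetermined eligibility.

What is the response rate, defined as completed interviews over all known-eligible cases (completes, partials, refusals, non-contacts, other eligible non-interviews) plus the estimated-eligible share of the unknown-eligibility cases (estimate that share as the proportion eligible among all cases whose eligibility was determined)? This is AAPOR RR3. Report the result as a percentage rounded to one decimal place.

42.4%

Top → 511
Determined eligible → 511 + 41 + 339 + 130 + 76 = 1097
e = 1097 / (1097 + 449) = 1097 / 1546 = 0.7096
Eligible share of unknowns → 0.7096 × 151 = 107.15
Denom → 1097 + 107.15 = 1204.15
RR3 = 511 / 1204.15 = 0.4244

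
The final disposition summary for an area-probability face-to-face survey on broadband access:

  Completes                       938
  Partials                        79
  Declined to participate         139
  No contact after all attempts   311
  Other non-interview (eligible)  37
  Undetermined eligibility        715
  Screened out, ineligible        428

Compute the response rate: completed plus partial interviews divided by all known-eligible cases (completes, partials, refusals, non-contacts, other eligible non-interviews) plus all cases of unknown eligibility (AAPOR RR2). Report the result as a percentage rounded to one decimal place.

Num → 938 + 79 = 1017
Denominator → 938 + 79 + 139 + 311 + 37 + 715 = 2219
RR2 = 1017 / 2219 = 0.4583

45.8%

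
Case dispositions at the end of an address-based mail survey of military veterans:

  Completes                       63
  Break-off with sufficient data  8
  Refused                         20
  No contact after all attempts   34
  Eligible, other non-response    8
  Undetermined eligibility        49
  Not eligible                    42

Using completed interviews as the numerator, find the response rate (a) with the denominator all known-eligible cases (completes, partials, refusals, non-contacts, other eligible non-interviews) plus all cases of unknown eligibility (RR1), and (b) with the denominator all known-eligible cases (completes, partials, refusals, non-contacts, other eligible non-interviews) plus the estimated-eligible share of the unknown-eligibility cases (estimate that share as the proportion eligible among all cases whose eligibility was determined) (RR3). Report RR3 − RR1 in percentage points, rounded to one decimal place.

2.4

Numerator → 63
Denominator → 63 + 8 + 20 + 34 + 8 + 49 = 182
RR1 = 63 / 182 = 0.3462
Determined eligible → 63 + 8 + 20 + 34 + 8 = 133
e = 133 / (133 + 42) = 133 / 175 = 0.7600
e × U → 0.7600 × 49 = 37.24
Denominator → 133 + 37.24 = 170.24
RR3 = 63 / 170.24 = 0.3701
Difference = 37.01 − 34.62 = 2.39 percentage points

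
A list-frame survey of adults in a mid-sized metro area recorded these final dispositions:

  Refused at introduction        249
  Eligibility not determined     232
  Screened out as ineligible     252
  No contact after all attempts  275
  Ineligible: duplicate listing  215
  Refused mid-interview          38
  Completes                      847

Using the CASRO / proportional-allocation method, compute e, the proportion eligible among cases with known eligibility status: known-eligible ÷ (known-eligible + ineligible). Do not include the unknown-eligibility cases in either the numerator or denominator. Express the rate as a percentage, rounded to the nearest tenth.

75.1%

Refusal or break-off = 249 + 38 = 287
Screened out, ineligible = 252 + 215 = 467
Known eligible → 847 + 287 + 275 = 1409
e = 1409 / (1409 + 467) = 1409 / 1876 = 0.7511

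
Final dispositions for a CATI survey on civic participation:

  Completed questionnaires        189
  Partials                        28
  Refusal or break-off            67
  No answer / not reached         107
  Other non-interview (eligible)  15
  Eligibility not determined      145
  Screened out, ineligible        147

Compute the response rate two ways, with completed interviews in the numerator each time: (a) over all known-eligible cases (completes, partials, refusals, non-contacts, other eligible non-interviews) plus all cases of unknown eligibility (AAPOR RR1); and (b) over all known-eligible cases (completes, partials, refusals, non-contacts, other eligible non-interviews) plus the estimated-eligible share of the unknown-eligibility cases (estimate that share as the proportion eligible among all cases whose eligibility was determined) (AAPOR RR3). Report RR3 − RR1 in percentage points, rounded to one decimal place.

2.6

Top = 189
Denominator = 189 + 28 + 67 + 107 + 15 + 145 = 551
RR1 = 189 / 551 = 0.3430
Known eligible = 189 + 28 + 67 + 107 + 15 = 406
e = 406 / (406 + 147) = 406 / 553 = 0.7342
Estimated eligible among unknowns = 0.7342 × 145 = 106.46
Denominator = 406 + 106.46 = 512.46
RR3 = 189 / 512.46 = 0.3688
Difference = 36.88 − 34.30 = 2.58 percentage points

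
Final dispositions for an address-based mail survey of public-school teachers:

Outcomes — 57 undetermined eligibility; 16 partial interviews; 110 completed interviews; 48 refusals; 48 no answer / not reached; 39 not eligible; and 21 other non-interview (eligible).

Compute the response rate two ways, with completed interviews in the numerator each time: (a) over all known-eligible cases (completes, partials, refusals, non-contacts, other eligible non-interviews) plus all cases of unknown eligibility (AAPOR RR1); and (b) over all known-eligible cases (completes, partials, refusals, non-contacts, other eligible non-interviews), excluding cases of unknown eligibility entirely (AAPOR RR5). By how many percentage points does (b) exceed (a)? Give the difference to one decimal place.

8.6

Num → 110
Denominator → 110 + 16 + 48 + 48 + 21 + 57 = 300
RR1 = 110 / 300 = 0.3667
Denominator → 110 + 16 + 48 + 48 + 21 = 243
RR5 = 110 / 243 = 0.4527
Difference = 45.27 − 36.67 = 8.60 percentage points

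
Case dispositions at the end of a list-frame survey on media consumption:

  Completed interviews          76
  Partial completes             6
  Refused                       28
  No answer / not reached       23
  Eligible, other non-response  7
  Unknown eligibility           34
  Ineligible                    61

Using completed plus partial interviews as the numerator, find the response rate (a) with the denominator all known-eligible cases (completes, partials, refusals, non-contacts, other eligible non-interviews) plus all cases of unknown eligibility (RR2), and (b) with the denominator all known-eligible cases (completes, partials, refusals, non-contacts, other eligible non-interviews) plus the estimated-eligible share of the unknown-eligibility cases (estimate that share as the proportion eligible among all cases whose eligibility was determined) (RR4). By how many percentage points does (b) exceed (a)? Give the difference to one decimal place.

3.0

Top = 76 + 6 = 82
Denominator = 76 + 6 + 28 + 23 + 7 + 34 = 174
RR2 = 82 / 174 = 0.4713
Known eligible = 76 + 6 + 28 + 23 + 7 = 140
e = 140 / (140 + 61) = 140 / 201 = 0.6965
Estimated eligible among unknowns = 0.6965 × 34 = 23.68
Denominator = 140 + 23.68 = 163.68
RR4 = 82 / 163.68 = 0.5010
Difference = 50.10 − 47.13 = 2.97 percentage points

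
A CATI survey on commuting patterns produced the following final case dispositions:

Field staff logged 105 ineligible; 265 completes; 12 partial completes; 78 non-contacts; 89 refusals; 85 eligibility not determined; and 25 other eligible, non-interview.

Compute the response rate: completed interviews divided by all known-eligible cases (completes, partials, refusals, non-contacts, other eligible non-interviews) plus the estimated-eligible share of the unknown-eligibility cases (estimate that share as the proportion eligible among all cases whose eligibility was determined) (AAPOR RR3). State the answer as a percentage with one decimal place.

49.2%

Num → 265
Eligible (known) → 265 + 12 + 89 + 78 + 25 = 469
e = 469 / (469 + 105) = 469 / 574 = 0.8171
Estimated eligible among unknowns → 0.8171 × 85 = 69.45
Denom → 469 + 69.45 = 538.45
RR3 = 265 / 538.45 = 0.4922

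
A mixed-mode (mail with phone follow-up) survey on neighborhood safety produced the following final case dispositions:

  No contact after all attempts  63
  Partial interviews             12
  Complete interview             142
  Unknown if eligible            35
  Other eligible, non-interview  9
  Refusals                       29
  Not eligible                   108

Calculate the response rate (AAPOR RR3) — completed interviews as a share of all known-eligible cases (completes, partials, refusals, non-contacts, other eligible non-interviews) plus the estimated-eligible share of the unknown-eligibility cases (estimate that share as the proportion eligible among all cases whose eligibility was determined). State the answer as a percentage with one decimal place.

Top = 142
Known eligible = 142 + 12 + 29 + 63 + 9 = 255
e = 255 / (255 + 108) = 255 / 363 = 0.7025
Estimated eligible among unknowns = 0.7025 × 35 = 24.59
Base = 255 + 24.59 = 279.59
RR3 = 142 / 279.59 = 0.5079

50.8%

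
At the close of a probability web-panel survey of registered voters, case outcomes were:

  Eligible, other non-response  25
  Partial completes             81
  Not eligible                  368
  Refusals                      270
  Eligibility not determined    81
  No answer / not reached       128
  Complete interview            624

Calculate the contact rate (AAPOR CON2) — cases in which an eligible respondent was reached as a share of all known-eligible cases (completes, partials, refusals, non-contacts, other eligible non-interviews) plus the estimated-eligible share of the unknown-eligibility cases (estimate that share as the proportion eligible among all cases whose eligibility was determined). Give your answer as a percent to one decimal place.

Top → 624 + 81 + 270 + 25 = 1000
Determined eligible → 624 + 81 + 270 + 128 + 25 = 1128
e = 1128 / (1128 + 368) = 1128 / 1496 = 0.7540
Eligible share of unknowns → 0.7540 × 81 = 61.07
Denom → 1128 + 61.07 = 1189.07
CON2 = 1000 / 1189.07 = 0.8410

84.1%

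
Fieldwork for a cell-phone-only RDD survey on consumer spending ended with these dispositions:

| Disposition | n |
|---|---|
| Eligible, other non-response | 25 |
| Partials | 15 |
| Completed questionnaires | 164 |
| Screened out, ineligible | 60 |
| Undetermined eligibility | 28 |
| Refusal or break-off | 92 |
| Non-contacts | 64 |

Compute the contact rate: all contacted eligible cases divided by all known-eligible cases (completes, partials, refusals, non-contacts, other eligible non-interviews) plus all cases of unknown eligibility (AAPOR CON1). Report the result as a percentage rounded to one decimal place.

Numerator → 164 + 15 + 92 + 25 = 296
Denom → 164 + 15 + 92 + 64 + 25 + 28 = 388
CON1 = 296 / 388 = 0.7629

76.3%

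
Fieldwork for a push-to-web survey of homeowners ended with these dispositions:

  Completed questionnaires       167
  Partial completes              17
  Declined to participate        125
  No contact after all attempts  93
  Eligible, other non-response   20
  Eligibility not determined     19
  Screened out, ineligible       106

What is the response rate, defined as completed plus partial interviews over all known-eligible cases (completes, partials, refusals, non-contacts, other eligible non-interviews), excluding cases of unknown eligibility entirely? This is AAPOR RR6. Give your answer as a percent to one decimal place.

43.6%

Numerator → 167 + 17 = 184
Denominator → 167 + 17 + 125 + 93 + 20 = 422
RR6 = 184 / 422 = 0.4360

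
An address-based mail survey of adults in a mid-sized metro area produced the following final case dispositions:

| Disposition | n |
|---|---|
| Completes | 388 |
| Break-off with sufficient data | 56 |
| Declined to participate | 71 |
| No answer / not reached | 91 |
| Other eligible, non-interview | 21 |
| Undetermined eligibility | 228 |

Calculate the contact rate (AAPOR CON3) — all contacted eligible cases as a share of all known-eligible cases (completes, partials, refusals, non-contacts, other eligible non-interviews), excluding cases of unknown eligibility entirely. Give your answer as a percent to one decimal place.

85.5%

Numerator: 388 + 56 + 71 + 21 = 536
Denominator: 388 + 56 + 71 + 91 + 21 = 627
CON3 = 536 / 627 = 0.8549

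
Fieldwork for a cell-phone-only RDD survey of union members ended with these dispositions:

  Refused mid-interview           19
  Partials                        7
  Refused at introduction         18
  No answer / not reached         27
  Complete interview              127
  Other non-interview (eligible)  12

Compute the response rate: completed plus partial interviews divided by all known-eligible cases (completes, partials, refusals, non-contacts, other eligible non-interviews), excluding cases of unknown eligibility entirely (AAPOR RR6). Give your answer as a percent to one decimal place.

Refusals = 18 + 19 = 37
Top → 127 + 7 = 134
Base → 127 + 7 + 37 + 27 + 12 = 210
RR6 = 134 / 210 = 0.6381

63.8%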